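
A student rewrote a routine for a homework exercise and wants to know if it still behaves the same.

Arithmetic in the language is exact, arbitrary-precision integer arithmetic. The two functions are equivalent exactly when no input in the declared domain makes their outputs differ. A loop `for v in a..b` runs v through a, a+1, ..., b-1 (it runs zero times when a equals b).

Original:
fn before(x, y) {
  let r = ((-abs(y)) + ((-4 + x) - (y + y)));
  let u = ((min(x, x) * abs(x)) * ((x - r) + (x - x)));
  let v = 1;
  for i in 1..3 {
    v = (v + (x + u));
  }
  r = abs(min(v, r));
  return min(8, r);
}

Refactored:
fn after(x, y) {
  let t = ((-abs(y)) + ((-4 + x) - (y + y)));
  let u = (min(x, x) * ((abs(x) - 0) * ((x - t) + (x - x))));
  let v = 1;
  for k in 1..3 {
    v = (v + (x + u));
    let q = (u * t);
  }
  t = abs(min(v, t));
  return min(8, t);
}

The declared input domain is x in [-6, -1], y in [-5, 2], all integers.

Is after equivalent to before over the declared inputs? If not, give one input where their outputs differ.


The two versions differ — the changes include constant usage differs; also arithmetic usage differs; also statement counts differ; also local variable names differ.
Spot check at x=-5, y=0 — before: r becomes -9; next u becomes -100; next v becomes 1; next at i=1:; next v becomes -104; next at i=2:; next v becomes -209; next r becomes 209; next final value 8. after: t becomes -9; next u becomes -100; next v becomes 1; next at k=1:; next v becomes -104; next q becomes 900; next at k=2:; next v becomes -209; next q becomes 900; next t becomes 209; next final value 8. Both give 8.
Across all 48 domain points the two functions coincide.
verdict: equivalent


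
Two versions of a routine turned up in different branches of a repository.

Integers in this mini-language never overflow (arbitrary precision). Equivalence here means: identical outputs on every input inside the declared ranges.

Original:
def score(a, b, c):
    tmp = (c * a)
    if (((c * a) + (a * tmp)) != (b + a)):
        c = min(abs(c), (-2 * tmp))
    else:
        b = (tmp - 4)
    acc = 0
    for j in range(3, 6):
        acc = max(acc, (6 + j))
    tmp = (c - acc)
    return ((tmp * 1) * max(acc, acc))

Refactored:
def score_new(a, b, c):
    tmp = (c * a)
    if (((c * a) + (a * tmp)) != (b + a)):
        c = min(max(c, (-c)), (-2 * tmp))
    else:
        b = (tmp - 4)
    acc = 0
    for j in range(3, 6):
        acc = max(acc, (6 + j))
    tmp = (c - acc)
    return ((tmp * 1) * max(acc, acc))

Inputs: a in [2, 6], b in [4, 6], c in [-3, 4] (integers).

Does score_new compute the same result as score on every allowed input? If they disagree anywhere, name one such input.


Reading the diff, among the changes: min/max/abs usage differs.
Tracing a=3, b=4, c=2: score: tmp=6, then (((c * a) + (a * tmp)) != (b + a)) is true, then c=-12, then acc=0, then (j=3), then acc=9, then (j=4), then acc=10, then (j=5), then acc=11, then tmp=-23, then returns -253 | score_new: tmp=6, then (((c * a) + (a * tmp)) != (b + a)) is true, then c=-12, then acc=0, then (j=3), then acc=9, then (j=4), then acc=10, then (j=5), then acc=11, then tmp=-23, then returns -253 — matching result -253.
An exhaustive pass over the 120 declared inputs shows identical outputs.
verdict: equivalent


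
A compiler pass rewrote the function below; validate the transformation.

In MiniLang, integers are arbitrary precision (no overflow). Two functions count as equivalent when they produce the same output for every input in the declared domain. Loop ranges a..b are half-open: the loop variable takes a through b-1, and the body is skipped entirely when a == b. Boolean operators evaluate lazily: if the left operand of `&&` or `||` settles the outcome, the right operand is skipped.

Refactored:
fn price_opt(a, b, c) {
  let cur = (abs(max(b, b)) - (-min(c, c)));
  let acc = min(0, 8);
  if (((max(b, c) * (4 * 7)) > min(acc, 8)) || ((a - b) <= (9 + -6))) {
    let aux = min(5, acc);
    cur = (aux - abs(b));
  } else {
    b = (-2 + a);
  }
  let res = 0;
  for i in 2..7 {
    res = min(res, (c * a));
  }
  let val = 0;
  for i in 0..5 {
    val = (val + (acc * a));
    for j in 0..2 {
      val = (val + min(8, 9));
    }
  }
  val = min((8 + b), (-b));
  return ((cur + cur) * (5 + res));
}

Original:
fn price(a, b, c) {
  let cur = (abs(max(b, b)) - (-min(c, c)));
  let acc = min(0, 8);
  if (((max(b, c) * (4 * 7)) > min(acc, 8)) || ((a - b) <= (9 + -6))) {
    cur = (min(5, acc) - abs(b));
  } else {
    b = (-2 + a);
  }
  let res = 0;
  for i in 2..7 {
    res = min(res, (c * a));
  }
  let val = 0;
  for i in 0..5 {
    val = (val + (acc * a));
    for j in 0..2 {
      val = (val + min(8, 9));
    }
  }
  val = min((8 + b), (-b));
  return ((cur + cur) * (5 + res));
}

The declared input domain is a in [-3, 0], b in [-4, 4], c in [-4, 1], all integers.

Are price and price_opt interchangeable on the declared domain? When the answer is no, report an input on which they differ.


Side by side, the visible changes include: statement counts differ; also local variable names differ.
Tracing a=-3, b=-3, c=-4: price: cur=-1, then acc=0, then (((max(b, c) * (4 * 7)) > min(acc, 8)) || ((a - b) <= (9 + -6))) is true, then cur=-3, then res=0, then (i=2), then res=0, then (i=3), then res=0, then (i=4), then res=0, then (i=5), then res=0, then (i=6), then res=0, then val=0, then (i=0), then val=0, then (j=0), then val=8, then (j=1), then val=16, then (i=1), then val=16, then (j=0), then val=24, then (j=1), then val=32, then (i=2), then val=32, then (j=0), then val=40, then (j=1), then val=48, then (i=3), then val=48, then (j=0), then val=56, then (j=1), then val=64, then (i=4), then val=64, then (j=0), then val=72, then (j=1), then val=80, then val=3, then returns -30 | price_opt: cur=-1, then acc=0, then (((max(b, c) * (4 * 7)) > min(acc, 8)) || ((a - b) <= (9 + -6))) is true, then aux=0, then cur=-3, then res=0, then (i=2), then res=0, then (i=3), then res=0, then (i=4), then res=0, then (i=5), then res=0, then (i=6), then res=0, then val=0, then (i=0), then val=0, then (j=0), then val=8, then (j=1), then val=16, then (i=1), then val=16, then (j=0), then val=24, then (j=1), then val=32, then (i=2), then val=32, then (j=0), then val=40, then (j=1), then val=48, then (i=3), then val=48, then (j=0), then val=56, then (j=1), then val=64, then (i=4), then val=64, then (j=0), then val=72, then (j=1), then val=80, then val=3, then returns -30 — matching result -30.
Every one of the 216 inputs gives matching results.
verdict: equivalent


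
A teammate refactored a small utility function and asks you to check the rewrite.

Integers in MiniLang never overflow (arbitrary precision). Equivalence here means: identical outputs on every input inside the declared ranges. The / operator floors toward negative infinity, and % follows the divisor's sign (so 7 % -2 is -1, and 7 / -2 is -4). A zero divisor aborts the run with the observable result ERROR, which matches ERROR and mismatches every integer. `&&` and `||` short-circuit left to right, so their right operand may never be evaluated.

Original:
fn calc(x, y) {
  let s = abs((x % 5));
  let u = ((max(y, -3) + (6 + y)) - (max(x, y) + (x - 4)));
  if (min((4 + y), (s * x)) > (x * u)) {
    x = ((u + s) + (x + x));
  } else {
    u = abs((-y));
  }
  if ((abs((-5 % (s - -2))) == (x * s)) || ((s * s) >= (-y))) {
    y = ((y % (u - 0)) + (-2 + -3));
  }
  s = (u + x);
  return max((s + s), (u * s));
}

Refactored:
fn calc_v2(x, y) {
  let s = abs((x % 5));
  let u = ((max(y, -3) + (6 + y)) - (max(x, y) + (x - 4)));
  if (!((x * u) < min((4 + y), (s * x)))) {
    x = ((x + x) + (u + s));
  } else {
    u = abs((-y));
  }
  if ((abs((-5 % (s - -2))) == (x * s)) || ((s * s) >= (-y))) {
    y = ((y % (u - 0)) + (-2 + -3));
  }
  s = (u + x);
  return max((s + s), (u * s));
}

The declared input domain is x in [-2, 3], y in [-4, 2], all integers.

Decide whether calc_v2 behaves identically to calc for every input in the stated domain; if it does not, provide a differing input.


Try x=-2, y=-4.
calc: s = 3; u = 7; (min((4 + y), (s * x)) > (x * u)) -> true; x = 6; ((abs((-5 % (s - -2))) == (x * s)) || ((s * s) >= (-y))) -> true; y = -2; s = 13; return 91
calc_v2: s = 3; u = 7; (!((x * u) < min((4 + y), (s * x)))) -> false; u = 4; ((abs((-5 % (s - -2))) == (x * s)) || ((s * s) >= (-y))) -> true; y = -5; s = 2; return 8
91 vs 8 — the two versions disagree here.
verdict: not equivalent; witness: x=-2, y=-4


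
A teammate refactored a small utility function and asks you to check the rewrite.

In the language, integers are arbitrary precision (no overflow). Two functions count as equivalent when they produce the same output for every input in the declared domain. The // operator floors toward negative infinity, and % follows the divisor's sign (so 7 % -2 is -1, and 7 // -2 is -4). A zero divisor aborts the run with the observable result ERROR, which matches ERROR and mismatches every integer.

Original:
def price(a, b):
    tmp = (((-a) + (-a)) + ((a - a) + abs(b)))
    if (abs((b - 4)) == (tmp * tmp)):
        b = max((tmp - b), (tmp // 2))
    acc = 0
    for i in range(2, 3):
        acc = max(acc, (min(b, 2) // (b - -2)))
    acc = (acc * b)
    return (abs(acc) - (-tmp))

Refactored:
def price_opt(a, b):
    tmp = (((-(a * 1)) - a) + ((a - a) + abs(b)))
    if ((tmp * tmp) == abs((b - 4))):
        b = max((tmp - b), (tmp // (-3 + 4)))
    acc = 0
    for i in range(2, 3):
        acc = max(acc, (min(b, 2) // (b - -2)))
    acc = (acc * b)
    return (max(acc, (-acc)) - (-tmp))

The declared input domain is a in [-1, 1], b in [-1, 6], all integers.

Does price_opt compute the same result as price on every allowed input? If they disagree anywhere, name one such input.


The rewrite breaks on a=1, b=0, where the results are -2 and ERROR.
price: tmp := -2 | (abs((b - 4)) == (tmp * tmp)): true | b := -1 | acc := 0 | iter i=2: | acc := 0 | acc := 0 | result -2
price_opt: tmp := -2 | ((tmp * tmp) == abs((b - 4))): true | b := -2 | acc := 0 | iter i=2: | divide-by-zero, output ERROR
verdict: not equivalent; witness: a=1, b=0


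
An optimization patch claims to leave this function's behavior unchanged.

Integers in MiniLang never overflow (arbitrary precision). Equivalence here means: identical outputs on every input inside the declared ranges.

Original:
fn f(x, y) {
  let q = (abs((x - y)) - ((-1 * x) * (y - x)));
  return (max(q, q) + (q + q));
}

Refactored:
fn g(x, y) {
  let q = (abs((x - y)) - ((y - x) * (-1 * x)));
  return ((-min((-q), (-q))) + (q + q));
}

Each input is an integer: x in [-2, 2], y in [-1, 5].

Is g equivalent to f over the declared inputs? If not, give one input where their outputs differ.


Changes here: min/max/abs usage differs; the full 35-point sweep finds no disagreement.
verdict: equivalent


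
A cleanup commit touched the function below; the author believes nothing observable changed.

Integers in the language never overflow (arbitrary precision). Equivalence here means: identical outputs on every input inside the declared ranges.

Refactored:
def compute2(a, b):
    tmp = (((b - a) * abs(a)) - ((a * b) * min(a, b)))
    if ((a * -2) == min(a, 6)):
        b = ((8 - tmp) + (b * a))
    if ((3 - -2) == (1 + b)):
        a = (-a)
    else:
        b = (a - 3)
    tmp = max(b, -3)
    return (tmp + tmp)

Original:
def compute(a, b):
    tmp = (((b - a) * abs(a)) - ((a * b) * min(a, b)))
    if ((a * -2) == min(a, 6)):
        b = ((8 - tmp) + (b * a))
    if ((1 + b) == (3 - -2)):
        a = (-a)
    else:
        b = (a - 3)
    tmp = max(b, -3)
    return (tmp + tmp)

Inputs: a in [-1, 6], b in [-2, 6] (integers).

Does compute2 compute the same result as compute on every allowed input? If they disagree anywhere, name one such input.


Side by side, the visible changes include: same computation, different form.
As a probe, take a=0, b=4: compute runs tmp becomes 0; next ((a * -2) == min(a, 6)) evaluates to true; next b becomes 8; next ((1 + b) == (3 - -2)) evaluates to false; next b becomes -3; next tmp becomes -3; next final value -6; compute2 runs tmp becomes 0; next ((a * -2) == min(a, 6)) evaluates to true; next b becomes 8; next ((3 - -2) == (1 + b)) evaluates to false; next b becomes -3; next tmp becomes -3; next final value -6; both end at -6.
An exhaustive pass over the 72 declared inputs shows identical outputs.
verdict: equivalent


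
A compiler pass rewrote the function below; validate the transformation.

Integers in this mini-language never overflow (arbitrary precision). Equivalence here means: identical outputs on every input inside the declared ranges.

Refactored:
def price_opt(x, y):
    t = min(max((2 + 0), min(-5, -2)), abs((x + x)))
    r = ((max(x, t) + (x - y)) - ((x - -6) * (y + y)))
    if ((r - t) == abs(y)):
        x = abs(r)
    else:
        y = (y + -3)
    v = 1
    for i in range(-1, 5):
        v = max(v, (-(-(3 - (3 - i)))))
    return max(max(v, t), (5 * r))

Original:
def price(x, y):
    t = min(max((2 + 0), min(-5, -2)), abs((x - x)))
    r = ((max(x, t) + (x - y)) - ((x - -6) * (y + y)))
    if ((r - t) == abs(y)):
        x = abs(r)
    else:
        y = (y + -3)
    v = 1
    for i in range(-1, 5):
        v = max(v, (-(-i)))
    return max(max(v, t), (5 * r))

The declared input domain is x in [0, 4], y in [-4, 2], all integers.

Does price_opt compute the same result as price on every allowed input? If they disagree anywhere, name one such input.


Run the pair on x=1, y=-4.
price: t=0, then r=62, then ((r - t) == abs(y)) is false, then y=-7, then v=1, then (i=-1), then v=1, then (i=0), then v=1, then (i=1), then v=1, then (i=2), then v=2, then (i=3), then v=3, then (i=4), then v=4, then returns 310
price_opt: t=2, then r=63, then ((r - t) == abs(y)) is false, then y=-7, then v=1, then (i=-1), then v=1, then (i=0), then v=1, then (i=1), then v=1, then (i=2), then v=2, then (i=3), then v=3, then (i=4), then v=4, then returns 315
310 != 315, so the rewrite changes behavior.
verdict: not equivalent; witness: x=1, y=-4


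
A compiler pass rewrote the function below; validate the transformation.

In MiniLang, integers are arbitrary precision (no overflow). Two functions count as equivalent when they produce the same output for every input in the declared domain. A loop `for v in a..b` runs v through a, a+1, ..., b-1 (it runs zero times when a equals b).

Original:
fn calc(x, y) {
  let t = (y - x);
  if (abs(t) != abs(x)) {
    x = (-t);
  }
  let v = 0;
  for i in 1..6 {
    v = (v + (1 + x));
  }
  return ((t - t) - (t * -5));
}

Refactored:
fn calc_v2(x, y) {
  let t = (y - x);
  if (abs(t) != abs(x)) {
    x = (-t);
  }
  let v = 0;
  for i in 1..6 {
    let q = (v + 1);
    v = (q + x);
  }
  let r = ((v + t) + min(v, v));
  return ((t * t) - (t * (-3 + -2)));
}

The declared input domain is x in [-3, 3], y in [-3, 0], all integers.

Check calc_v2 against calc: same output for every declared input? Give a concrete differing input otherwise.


There is a counterexample at x=-3, y=-2: 5 on one side, 6 on the other.
calc: t becomes 1; next (abs(t) != abs(x)) evaluates to true; next x becomes -1; next v becomes 0; next at i=1:; next v becomes 0; next at i=2:; next v becomes 0; next at i=3:; next v becomes 0; next at i=4:; next v becomes 0; next at i=5:; next v becomes 0; next final value 5
calc_v2: t becomes 1; next (abs(t) != abs(x)) evaluates to true; next x becomes -1; next v becomes 0; next at i=1:; next q becomes 1; next v becomes 0; next at i=2:; next q becomes 1; next v becomes 0; next at i=3:; next q becomes 1; next v becomes 0; next at i=4:; next q becomes 1; next v becomes 0; next at i=5:; next q becomes 1; next v becomes 0; next r becomes 1; next final value 6
verdict: not equivalent; witness: x=-3, y=-2


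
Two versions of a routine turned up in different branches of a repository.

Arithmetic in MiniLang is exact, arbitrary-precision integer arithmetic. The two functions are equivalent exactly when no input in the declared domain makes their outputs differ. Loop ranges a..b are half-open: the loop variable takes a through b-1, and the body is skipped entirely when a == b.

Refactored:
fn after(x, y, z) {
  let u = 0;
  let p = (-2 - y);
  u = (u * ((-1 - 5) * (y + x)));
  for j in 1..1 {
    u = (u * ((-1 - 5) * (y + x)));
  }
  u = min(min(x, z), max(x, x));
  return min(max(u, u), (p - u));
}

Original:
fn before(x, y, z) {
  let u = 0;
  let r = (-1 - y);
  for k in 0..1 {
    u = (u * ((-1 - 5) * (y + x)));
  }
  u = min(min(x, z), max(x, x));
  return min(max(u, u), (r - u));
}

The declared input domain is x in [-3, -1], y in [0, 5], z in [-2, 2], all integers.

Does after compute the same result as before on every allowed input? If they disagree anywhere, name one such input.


These are not equivalent — on x=-3, y=5, z=-2 the outputs split (-3 vs -4).
before: u = 0; r = -6; [k=0]; u = 0; u = -3; return -3
after: u = 0; p = -7; u = 0; the j loop: no iterations; u = -3; return -4
verdict: not equivalent; witness: x=-3, y=5, z=-2


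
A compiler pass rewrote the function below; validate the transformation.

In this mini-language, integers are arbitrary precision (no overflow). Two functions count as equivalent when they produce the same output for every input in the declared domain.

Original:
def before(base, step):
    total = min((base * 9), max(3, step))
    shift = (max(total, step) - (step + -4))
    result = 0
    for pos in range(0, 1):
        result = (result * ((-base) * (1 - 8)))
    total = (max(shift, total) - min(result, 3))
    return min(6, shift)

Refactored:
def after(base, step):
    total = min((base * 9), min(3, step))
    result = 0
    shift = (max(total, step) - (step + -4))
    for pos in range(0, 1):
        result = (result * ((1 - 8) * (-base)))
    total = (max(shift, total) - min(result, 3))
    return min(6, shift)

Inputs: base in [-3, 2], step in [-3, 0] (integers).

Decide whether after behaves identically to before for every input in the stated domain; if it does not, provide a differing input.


Try base=0, step=-3.
before: total := 0 | shift := 7 | result := 0 | iter pos=0: | result := 0 | total := 7 | result 6
after: total := -3 | result := 0 | shift := 4 | iter pos=0: | result := 0 | total := 4 | result 4
6 against 4: the behavior changed.
verdict: not equivalent; witness: base=0, step=-3


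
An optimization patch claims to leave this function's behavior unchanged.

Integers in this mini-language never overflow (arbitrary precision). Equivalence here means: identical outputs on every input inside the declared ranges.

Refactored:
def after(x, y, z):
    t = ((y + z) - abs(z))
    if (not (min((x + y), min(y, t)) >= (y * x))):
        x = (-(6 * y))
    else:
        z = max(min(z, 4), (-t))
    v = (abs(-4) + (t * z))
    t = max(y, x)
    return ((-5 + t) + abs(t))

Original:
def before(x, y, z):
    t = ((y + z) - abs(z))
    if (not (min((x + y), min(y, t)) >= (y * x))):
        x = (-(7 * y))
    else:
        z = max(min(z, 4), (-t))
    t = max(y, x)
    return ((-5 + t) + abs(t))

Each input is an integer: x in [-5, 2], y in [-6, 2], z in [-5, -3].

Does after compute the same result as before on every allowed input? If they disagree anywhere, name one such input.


Not equivalent: x=-5, y=-6, z=-5 separates them (79 vs 67).
before: t=-16, then (not (min((x + y), min(y, t)) >= (y * x))) is true, then x=42, then t=42, then returns 79
after: t=-16, then (not (min((x + y), min(y, t)) >= (y * x))) is true, then x=36, then v=84, then t=36, then returns 67
verdict: not equivalent; witness: x=-5, y=-6, z=-5


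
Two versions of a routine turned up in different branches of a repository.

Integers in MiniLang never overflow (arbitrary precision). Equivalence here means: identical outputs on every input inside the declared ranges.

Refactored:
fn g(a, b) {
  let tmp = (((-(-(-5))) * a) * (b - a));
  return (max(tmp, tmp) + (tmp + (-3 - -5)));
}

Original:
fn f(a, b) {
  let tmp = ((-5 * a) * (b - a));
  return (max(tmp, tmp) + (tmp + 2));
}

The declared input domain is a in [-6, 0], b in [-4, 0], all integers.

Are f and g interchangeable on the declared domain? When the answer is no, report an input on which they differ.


Differences: constant usage differs; arithmetic usage differs — yet all 35 inputs agree.
verdict: equivalent


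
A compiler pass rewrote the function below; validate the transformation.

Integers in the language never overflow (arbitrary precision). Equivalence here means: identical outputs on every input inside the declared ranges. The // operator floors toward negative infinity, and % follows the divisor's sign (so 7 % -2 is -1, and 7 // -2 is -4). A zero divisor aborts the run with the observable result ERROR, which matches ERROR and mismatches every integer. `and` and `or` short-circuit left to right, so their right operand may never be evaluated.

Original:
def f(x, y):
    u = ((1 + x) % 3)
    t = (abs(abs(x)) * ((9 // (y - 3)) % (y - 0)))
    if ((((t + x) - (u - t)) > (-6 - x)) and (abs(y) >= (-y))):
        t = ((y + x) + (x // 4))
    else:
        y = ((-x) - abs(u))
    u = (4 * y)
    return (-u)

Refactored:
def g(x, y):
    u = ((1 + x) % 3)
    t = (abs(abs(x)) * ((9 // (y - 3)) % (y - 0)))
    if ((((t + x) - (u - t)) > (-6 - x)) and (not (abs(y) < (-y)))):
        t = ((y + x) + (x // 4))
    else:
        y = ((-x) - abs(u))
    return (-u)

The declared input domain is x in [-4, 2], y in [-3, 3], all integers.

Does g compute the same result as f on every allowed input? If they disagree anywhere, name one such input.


Not equivalent: x=-4, y=-3 separates them (-16 vs 0).
f: u := 0 | t := -8 | ((((t + x) - (u - t)) > (-6 - x)) and (abs(y) >= (-y))): false | y := 4 | u := 16 | result -16
g: u := 0 | t := -8 | ((((t + x) - (u - t)) > (-6 - x)) and (not (abs(y) < (-y)))): false | y := 4 | result 0
verdict: not equivalent; witness: x=-4, y=-3


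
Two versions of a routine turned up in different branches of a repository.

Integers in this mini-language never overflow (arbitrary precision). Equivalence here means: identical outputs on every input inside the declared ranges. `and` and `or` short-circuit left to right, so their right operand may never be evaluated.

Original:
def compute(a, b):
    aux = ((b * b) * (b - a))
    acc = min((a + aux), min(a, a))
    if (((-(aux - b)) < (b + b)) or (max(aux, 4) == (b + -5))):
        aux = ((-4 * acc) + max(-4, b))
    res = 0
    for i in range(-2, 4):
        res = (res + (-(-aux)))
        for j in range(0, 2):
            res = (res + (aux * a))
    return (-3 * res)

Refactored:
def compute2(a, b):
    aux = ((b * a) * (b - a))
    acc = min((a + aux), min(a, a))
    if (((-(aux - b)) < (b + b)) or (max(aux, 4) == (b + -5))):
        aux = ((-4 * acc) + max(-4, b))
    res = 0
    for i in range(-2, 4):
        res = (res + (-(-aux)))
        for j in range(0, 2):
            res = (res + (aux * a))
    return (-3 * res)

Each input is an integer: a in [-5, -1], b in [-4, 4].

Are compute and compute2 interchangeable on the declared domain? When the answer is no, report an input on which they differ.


Not equivalent: a=-5, b=1 separates them (3402 vs -4860).
compute: aux := 6 | acc := -5 | (((-(aux - b)) < (b + b)) or (max(aux, 4) == (b + -5))): true | aux := 21 | res := 0 | iter i=-2: | res := 21 | iter j=0: | res := -84 | iter j=1: | res := -189 | iter i=-1: | res := -168 | iter j=0: | res := -273 | iter j=1: | res := -378 | iter i=0: | res := -357 | iter j=0: | res := -462 | iter j=1: | res := -567 | iter i=1: | res := -546 | iter j=0: | res := -651 | iter j=1: | res := -756 | iter i=2: | res := -735 | iter j=0: | res := -840 | iter j=1: | res := -945 | iter i=3: | res := -924 | iter j=0: | res := -1029 | iter j=1: | res := -1134 | result 3402
compute2: aux := -30 | acc := -35 | (((-(aux - b)) < (b + b)) or (max(aux, 4) == (b + -5))): false | res := 0 | iter i=-2: | res := -30 | iter j=0: | res := 120 | iter j=1: | res := 270 | iter i=-1: | res := 240 | iter j=0: | res := 390 | iter j=1: | res := 540 | iter i=0: | res := 510 | iter j=0: | res := 660 | iter j=1: | res := 810 | iter i=1: | res := 780 | iter j=0: | res := 930 | iter j=1: | res := 1080 | iter i=2: | res := 1050 | iter j=0: | res := 1200 | iter j=1: | res := 1350 | iter i=3: | res := 1320 | iter j=0: | res := 1470 | iter j=1: | res := 1620 | result -4860
verdict: not equivalent; witness: a=-5, b=1


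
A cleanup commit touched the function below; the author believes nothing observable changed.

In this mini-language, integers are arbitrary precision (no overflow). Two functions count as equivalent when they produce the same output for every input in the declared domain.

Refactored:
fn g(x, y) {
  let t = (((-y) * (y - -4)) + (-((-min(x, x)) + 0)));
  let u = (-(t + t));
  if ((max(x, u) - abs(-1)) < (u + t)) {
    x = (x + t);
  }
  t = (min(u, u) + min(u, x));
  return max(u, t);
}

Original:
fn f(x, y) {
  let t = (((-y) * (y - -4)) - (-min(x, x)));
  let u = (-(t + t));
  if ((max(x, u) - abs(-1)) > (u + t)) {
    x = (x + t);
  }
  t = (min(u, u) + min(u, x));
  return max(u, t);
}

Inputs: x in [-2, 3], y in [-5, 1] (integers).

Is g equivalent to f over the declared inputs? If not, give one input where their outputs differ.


On input x=1, y=-5, f returns 8 while g returns 9.
verdict: not equivalent; witness: x=1, y=-5


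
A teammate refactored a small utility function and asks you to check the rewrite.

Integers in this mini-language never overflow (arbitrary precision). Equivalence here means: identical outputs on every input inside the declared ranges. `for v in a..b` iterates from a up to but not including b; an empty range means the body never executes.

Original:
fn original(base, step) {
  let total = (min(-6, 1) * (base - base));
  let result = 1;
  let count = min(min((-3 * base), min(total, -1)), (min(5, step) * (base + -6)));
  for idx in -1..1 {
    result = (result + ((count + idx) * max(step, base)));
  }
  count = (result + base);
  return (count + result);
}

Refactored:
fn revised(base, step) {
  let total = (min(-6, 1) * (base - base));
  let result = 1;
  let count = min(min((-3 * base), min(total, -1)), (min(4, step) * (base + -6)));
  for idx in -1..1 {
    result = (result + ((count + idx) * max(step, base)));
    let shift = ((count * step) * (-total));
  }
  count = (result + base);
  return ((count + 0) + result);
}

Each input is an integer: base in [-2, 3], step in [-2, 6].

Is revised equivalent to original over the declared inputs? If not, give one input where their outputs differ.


Take base=-2, step=5.
original: total becomes 0; next result becomes 1; next count becomes -40; next at idx=-1:; next result becomes -204; next at idx=0:; next result becomes -404; next count becomes -406; next final value -810
revised: total becomes 0; next result becomes 1; next count becomes -32; next at idx=-1:; next result becomes -164; next shift becomes 0; next at idx=0:; next result becomes -324; next shift becomes 0; next count becomes -326; next final value -650
-810 vs -650 — the two versions disagree here.
verdict: not equivalent; witness: base=-2, step=5


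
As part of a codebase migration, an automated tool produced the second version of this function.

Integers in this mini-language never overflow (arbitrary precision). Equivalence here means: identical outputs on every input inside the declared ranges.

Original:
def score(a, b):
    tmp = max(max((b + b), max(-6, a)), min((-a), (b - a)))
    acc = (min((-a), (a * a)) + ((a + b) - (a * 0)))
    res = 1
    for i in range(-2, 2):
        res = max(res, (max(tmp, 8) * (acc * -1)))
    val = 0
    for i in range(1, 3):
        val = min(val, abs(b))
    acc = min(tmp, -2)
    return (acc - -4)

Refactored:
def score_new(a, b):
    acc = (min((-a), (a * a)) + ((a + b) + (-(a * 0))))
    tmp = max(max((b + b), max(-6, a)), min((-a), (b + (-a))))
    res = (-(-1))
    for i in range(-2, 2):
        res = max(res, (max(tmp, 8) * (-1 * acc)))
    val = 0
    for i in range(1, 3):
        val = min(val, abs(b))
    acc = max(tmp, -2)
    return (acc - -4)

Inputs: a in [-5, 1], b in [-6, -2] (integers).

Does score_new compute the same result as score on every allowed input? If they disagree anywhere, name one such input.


Try a=-5, b=-6.
score: tmp = -1; acc = -6; res = 1; [i=-2]; res = 48; [i=-1]; res = 48; [i=0]; res = 48; [i=1]; res = 48; val = 0; [i=1]; val = 0; [i=2]; val = 0; acc = -2; return 2
score_new: acc = -6; tmp = -1; res = 1; [i=-2]; res = 48; [i=-1]; res = 48; [i=0]; res = 48; [i=1]; res = 48; val = 0; [i=1]; val = 0; [i=2]; val = 0; acc = -1; return 3
2 vs 3 — the two versions disagree here.
verdict: not equivalent; witness: a=-5, b=-6


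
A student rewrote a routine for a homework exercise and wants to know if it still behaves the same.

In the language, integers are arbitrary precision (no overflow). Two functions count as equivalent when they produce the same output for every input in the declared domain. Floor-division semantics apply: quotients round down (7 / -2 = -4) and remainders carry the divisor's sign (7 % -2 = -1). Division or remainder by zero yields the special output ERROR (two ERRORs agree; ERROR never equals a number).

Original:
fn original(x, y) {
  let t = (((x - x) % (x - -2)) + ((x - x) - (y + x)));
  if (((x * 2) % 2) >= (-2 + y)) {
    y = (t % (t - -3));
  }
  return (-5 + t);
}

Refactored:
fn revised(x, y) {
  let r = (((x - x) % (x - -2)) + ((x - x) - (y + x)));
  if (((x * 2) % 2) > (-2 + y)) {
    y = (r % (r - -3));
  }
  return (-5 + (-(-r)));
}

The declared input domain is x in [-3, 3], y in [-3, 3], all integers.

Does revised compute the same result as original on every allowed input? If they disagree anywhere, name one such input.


These are not equivalent — on x=1, y=2 the outputs split (ERROR vs -8).
original: t=-3, then (((x * 2) % 2) >= (-2 + y)) is true, then a zero divisor aborts: ERROR
revised: r=-3, then (((x * 2) % 2) > (-2 + y)) is false, then returns -8
verdict: not equivalent; witness: x=1, y=2


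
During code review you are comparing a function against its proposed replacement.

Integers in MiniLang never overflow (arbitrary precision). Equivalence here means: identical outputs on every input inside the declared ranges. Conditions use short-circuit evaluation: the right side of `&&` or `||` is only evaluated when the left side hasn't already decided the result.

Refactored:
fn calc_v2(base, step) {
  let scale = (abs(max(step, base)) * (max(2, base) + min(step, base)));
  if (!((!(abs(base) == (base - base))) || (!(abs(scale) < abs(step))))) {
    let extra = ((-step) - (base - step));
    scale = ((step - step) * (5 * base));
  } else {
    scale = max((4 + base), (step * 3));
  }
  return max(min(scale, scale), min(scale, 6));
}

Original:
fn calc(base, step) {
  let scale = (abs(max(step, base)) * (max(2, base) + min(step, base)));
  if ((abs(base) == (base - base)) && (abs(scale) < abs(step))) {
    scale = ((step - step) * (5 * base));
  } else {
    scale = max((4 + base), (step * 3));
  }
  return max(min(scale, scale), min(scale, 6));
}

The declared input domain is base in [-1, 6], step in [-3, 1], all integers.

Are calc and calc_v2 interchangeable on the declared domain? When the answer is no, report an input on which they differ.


Changes here: local variable names differ, plus statement counts differ, plus arithmetic usage differs, plus boolean connective usage differs; the full 40-point sweep finds no disagreement.
verdict: equivalent


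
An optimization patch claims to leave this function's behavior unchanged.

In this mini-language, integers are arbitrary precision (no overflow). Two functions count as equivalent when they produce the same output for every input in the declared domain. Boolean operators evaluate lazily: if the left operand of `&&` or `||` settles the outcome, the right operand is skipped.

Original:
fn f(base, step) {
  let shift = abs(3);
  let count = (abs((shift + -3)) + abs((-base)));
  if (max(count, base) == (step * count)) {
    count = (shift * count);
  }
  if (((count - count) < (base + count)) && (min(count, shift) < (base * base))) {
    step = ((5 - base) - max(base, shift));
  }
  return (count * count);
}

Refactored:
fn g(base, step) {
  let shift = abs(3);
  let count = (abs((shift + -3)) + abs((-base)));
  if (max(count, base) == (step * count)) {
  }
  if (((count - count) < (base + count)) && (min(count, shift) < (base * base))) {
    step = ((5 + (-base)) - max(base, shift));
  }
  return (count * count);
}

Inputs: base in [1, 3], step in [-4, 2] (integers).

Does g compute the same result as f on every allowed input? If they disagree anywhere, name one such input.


Take base=1, step=1.
f: shift=3, then count=1, then (max(count, base) == (step * count)) is true, then count=3, then (((count - count) < (base + count)) && (min(count, shift) < (base * base))) is false, then returns 9
g: shift=3, then count=1, then (max(count, base) == (step * count)) is true, then (((count - count) < (base + count)) && (min(count, shift) < (base * base))) is false, then returns 1
9 vs 1 — the two versions disagree here.
verdict: not equivalent; witness: base=1, step=1


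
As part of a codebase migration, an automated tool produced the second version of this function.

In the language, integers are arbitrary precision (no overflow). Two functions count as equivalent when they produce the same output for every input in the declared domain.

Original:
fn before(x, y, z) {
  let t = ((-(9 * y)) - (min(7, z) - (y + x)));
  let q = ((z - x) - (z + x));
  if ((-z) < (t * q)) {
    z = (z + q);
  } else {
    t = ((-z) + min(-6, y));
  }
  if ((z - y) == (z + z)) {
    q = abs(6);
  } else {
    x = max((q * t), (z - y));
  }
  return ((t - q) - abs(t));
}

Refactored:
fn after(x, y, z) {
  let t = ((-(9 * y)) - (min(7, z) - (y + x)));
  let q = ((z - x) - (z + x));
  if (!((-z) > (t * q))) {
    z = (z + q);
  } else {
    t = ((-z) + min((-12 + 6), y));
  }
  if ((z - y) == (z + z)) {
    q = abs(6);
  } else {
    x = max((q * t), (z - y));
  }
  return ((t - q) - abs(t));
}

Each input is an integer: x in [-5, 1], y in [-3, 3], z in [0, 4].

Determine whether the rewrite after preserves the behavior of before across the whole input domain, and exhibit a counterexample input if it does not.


Not equivalent: x=0, y=-3, z=0 separates them (-12 vs 0).
before: t=24, then q=0, then ((-z) < (t * q)) is false, then t=-6, then ((z - y) == (z + z)) is false, then x=3, then returns -12
after: t=24, then q=0, then (!((-z) > (t * q))) is true, then z=0, then ((z - y) == (z + z)) is false, then x=3, then returns 0
verdict: not equivalent; witness: x=0, y=-3, z=0


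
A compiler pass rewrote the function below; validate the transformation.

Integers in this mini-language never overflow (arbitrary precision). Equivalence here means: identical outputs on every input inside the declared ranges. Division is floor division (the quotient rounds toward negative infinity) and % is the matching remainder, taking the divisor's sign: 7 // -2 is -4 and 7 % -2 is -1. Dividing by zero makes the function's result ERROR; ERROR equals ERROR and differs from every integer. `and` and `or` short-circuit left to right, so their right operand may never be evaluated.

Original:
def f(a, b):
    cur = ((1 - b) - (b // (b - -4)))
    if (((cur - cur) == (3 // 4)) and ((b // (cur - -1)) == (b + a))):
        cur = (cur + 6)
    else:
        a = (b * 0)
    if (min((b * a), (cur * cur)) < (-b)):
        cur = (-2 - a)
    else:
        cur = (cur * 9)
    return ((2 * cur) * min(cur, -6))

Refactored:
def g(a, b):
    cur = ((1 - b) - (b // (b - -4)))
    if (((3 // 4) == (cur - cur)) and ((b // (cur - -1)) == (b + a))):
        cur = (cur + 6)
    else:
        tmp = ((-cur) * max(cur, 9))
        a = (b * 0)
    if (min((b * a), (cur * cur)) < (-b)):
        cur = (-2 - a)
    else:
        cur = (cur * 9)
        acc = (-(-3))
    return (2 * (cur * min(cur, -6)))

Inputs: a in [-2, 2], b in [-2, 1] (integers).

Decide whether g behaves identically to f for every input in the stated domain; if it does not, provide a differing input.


Equivalent — the differences include statement counts differ, and constant usage differs, and min/max/abs usage differs, and arithmetic usage differs, and local variable names differ, yet no declared input distinguishes the two.
Tracing a=-1, b=0: f: cur := 1 | (((cur - cur) == (3 // 4)) and ((b // (cur - -1)) == (b + a))): false | a := 0 | (min((b * a), (cur * cur)) < (-b)): false | cur := 9 | result -108 | g: cur := 1 | (((3 // 4) == (cur - cur)) and ((b // (cur - -1)) == (b + a))): false | tmp := -9 | a := 0 | (min((b * a), (cur * cur)) < (-b)): false | cur := 9 | acc := 3 | result -108 — matching result -108.
An exhaustive pass over the 20 declared inputs shows identical outputs.
verdict: equivalent


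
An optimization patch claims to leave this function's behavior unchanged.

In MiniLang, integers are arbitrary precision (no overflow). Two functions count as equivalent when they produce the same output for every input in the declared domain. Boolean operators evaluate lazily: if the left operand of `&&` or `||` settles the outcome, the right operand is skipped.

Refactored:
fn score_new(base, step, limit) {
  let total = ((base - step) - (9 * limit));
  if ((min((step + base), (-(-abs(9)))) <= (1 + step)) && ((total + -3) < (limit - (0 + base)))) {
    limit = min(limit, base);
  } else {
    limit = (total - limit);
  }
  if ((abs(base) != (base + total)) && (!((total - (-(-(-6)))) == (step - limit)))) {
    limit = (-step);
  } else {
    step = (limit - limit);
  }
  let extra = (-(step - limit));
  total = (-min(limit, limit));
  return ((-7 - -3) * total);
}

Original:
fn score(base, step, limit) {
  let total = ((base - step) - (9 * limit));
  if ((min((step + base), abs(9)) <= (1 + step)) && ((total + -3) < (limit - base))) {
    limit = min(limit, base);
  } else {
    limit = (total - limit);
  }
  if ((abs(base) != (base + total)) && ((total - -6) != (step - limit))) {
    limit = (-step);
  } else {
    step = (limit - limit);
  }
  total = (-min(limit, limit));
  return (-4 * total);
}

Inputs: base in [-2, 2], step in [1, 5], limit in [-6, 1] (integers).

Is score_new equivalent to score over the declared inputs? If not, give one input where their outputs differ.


This is a faithful refactor — comparison usage differs, and boolean connective usage differs, and arithmetic usage differs, and statement counts differ, and local variable names differ, and constant usage differs, but the computed results match everywhere.
Tracing base=-1, step=4, limit=-6: score: total=49, then ((min((step + base), abs(9)) <= (1 + step)) && ((total + -3) < (limit - base))) is false, then limit=55, then ((abs(base) != (base + total)) && ((total - -6) != (step - limit))) is true, then limit=-4, then total=4, then returns -16 | score_new: total=49, then ((min((step + base), (-(-abs(9)))) <= (1 + step)) && ((total + -3) < (limit - (0 + base)))) is false, then limit=55, then ((abs(base) != (base + total)) && (!((total - (-(-(-6)))) == (step - limit)))) is true, then limit=-4, then extra=-8, then total=4, then returns -16 — matching result -16.
An exhaustive pass over the 200 declared inputs shows identical outputs.
verdict: equivalent


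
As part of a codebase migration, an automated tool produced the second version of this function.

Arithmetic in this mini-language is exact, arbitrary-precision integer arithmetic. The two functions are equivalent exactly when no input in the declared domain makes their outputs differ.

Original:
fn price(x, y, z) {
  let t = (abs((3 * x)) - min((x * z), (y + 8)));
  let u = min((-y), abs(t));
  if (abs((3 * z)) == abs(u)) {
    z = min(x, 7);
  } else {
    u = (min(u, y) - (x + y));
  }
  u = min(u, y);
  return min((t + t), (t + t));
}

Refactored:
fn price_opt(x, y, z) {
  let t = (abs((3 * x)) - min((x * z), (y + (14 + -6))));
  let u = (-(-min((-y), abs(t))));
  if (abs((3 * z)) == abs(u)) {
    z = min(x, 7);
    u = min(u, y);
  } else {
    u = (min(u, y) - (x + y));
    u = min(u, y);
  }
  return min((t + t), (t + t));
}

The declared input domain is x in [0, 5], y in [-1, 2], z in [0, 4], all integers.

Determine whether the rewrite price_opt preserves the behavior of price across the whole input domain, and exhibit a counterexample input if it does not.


The two versions differ — the changes include statement counts differ; and min/max/abs usage differs; and arithmetic usage differs; and constant usage differs.
As a probe, take x=3, y=1, z=3: price runs t = 0; u = -1; (abs((3 * z)) == abs(u)) -> false; u = -5; u = -5; return 0; price_opt runs t = 0; u = -1; (abs((3 * z)) == abs(u)) -> false; u = -5; u = -5; return 0; both end at 0.
Across all 120 domain points the two functions coincide.
verdict: equivalent
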